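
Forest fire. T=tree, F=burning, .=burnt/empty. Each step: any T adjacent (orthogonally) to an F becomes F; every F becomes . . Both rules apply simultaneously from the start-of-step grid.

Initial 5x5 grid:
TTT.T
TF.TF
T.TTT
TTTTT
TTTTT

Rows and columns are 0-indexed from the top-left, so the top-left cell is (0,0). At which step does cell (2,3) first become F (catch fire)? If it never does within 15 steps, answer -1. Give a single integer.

Step 1: cell (2,3)='T' (+5 fires, +2 burnt)
Step 2: cell (2,3)='F' (+5 fires, +5 burnt)
  -> target ignites at step 2
Step 3: cell (2,3)='.' (+4 fires, +5 burnt)
Step 4: cell (2,3)='.' (+4 fires, +4 burnt)
Step 5: cell (2,3)='.' (+2 fires, +4 burnt)
Step 6: cell (2,3)='.' (+0 fires, +2 burnt)
  fire out at step 6

2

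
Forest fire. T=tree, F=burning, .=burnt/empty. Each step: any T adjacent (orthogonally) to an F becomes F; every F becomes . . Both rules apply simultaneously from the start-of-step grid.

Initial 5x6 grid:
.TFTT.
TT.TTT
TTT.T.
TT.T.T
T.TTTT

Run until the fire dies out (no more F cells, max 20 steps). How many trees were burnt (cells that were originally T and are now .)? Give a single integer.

Step 1: +2 fires, +1 burnt (F count now 2)
Step 2: +3 fires, +2 burnt (F count now 3)
Step 3: +3 fires, +3 burnt (F count now 3)
Step 4: +5 fires, +3 burnt (F count now 5)
Step 5: +1 fires, +5 burnt (F count now 1)
Step 6: +1 fires, +1 burnt (F count now 1)
Step 7: +0 fires, +1 burnt (F count now 0)
Fire out after step 7
Initially T: 21, now '.': 24
Total burnt (originally-T cells now '.'): 15

Answer: 15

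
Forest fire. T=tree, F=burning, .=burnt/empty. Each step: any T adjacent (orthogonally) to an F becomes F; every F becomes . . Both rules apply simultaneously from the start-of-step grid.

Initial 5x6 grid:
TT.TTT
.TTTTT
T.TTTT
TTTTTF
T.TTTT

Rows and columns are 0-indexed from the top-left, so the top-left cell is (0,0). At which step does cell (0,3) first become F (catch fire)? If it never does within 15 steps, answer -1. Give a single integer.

Step 1: cell (0,3)='T' (+3 fires, +1 burnt)
Step 2: cell (0,3)='T' (+4 fires, +3 burnt)
Step 3: cell (0,3)='T' (+5 fires, +4 burnt)
Step 4: cell (0,3)='T' (+5 fires, +5 burnt)
Step 5: cell (0,3)='F' (+3 fires, +5 burnt)
  -> target ignites at step 5
Step 6: cell (0,3)='.' (+3 fires, +3 burnt)
Step 7: cell (0,3)='.' (+1 fires, +3 burnt)
Step 8: cell (0,3)='.' (+1 fires, +1 burnt)
Step 9: cell (0,3)='.' (+0 fires, +1 burnt)
  fire out at step 9

5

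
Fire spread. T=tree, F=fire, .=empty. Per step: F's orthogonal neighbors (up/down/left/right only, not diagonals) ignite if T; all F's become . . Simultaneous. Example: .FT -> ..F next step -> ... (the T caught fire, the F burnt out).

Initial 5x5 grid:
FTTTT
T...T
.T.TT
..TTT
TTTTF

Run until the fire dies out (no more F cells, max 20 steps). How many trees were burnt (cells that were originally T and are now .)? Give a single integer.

Answer: 15

Derivation:
Step 1: +4 fires, +2 burnt (F count now 4)
Step 2: +4 fires, +4 burnt (F count now 4)
Step 3: +5 fires, +4 burnt (F count now 5)
Step 4: +2 fires, +5 burnt (F count now 2)
Step 5: +0 fires, +2 burnt (F count now 0)
Fire out after step 5
Initially T: 16, now '.': 24
Total burnt (originally-T cells now '.'): 15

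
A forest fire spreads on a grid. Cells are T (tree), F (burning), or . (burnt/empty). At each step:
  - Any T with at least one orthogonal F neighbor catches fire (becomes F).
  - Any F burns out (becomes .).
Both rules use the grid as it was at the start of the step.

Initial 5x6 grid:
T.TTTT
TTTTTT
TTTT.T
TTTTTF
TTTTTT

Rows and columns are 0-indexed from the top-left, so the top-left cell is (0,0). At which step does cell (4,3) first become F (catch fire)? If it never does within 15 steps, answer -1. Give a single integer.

Step 1: cell (4,3)='T' (+3 fires, +1 burnt)
Step 2: cell (4,3)='T' (+3 fires, +3 burnt)
Step 3: cell (4,3)='F' (+5 fires, +3 burnt)
  -> target ignites at step 3
Step 4: cell (4,3)='.' (+5 fires, +5 burnt)
Step 5: cell (4,3)='.' (+5 fires, +5 burnt)
Step 6: cell (4,3)='.' (+4 fires, +5 burnt)
Step 7: cell (4,3)='.' (+1 fires, +4 burnt)
Step 8: cell (4,3)='.' (+1 fires, +1 burnt)
Step 9: cell (4,3)='.' (+0 fires, +1 burnt)
  fire out at step 9

3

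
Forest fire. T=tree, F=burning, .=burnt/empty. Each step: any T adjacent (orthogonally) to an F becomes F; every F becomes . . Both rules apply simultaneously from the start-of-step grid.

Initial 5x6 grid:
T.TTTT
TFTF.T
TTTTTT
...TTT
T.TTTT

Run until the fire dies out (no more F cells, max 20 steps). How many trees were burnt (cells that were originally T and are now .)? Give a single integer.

Step 1: +5 fires, +2 burnt (F count now 5)
Step 2: +7 fires, +5 burnt (F count now 7)
Step 3: +4 fires, +7 burnt (F count now 4)
Step 4: +4 fires, +4 burnt (F count now 4)
Step 5: +1 fires, +4 burnt (F count now 1)
Step 6: +0 fires, +1 burnt (F count now 0)
Fire out after step 6
Initially T: 22, now '.': 29
Total burnt (originally-T cells now '.'): 21

Answer: 21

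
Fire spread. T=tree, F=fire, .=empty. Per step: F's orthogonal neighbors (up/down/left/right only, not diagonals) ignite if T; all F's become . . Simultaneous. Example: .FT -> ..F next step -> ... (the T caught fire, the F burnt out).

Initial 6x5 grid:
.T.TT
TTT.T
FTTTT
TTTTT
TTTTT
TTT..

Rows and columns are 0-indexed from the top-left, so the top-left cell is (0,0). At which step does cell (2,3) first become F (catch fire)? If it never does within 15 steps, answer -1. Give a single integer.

Step 1: cell (2,3)='T' (+3 fires, +1 burnt)
Step 2: cell (2,3)='T' (+4 fires, +3 burnt)
Step 3: cell (2,3)='F' (+6 fires, +4 burnt)
  -> target ignites at step 3
Step 4: cell (2,3)='.' (+4 fires, +6 burnt)
Step 5: cell (2,3)='.' (+4 fires, +4 burnt)
Step 6: cell (2,3)='.' (+2 fires, +4 burnt)
Step 7: cell (2,3)='.' (+1 fires, +2 burnt)
Step 8: cell (2,3)='.' (+0 fires, +1 burnt)
  fire out at step 8

3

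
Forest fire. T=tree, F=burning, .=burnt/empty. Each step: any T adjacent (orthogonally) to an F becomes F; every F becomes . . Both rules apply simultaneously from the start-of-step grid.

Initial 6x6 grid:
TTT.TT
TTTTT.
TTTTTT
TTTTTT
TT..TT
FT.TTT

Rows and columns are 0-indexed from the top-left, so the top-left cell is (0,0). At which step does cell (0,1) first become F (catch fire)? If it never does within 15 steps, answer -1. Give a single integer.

Step 1: cell (0,1)='T' (+2 fires, +1 burnt)
Step 2: cell (0,1)='T' (+2 fires, +2 burnt)
Step 3: cell (0,1)='T' (+2 fires, +2 burnt)
Step 4: cell (0,1)='T' (+3 fires, +2 burnt)
Step 5: cell (0,1)='T' (+4 fires, +3 burnt)
Step 6: cell (0,1)='F' (+4 fires, +4 burnt)
  -> target ignites at step 6
Step 7: cell (0,1)='.' (+5 fires, +4 burnt)
Step 8: cell (0,1)='.' (+4 fires, +5 burnt)
Step 9: cell (0,1)='.' (+3 fires, +4 burnt)
Step 10: cell (0,1)='.' (+1 fires, +3 burnt)
Step 11: cell (0,1)='.' (+0 fires, +1 burnt)
  fire out at step 11

6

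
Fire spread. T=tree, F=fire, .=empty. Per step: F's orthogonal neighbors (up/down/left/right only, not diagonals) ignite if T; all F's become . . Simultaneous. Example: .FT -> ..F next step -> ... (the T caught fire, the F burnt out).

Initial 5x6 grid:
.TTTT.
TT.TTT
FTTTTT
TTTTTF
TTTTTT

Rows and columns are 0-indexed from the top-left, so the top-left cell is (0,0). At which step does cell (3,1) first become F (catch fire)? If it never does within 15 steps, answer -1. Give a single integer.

Step 1: cell (3,1)='T' (+6 fires, +2 burnt)
Step 2: cell (3,1)='F' (+8 fires, +6 burnt)
  -> target ignites at step 2
Step 3: cell (3,1)='.' (+6 fires, +8 burnt)
Step 4: cell (3,1)='.' (+4 fires, +6 burnt)
Step 5: cell (3,1)='.' (+1 fires, +4 burnt)
Step 6: cell (3,1)='.' (+0 fires, +1 burnt)
  fire out at step 6

2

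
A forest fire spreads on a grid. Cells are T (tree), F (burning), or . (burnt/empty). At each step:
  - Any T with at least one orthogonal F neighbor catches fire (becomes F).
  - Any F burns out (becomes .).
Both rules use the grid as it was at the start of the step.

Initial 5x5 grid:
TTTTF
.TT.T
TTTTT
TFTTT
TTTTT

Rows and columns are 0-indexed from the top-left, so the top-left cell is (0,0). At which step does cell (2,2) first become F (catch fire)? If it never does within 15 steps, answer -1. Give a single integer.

Step 1: cell (2,2)='T' (+6 fires, +2 burnt)
Step 2: cell (2,2)='F' (+8 fires, +6 burnt)
  -> target ignites at step 2
Step 3: cell (2,2)='.' (+5 fires, +8 burnt)
Step 4: cell (2,2)='.' (+2 fires, +5 burnt)
Step 5: cell (2,2)='.' (+0 fires, +2 burnt)
  fire out at step 5

2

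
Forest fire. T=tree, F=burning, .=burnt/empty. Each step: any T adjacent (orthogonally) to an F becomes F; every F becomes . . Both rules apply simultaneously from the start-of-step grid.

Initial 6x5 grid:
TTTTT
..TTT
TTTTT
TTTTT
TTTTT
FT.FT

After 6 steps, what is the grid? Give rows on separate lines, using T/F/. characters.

Step 1: 4 trees catch fire, 2 burn out
  TTTTT
  ..TTT
  TTTTT
  TTTTT
  FTTFT
  .F..F
Step 2: 5 trees catch fire, 4 burn out
  TTTTT
  ..TTT
  TTTTT
  FTTFT
  .FF.F
  .....
Step 3: 5 trees catch fire, 5 burn out
  TTTTT
  ..TTT
  FTTFT
  .FF.F
  .....
  .....
Step 4: 4 trees catch fire, 5 burn out
  TTTTT
  ..TFT
  .FF.F
  .....
  .....
  .....
Step 5: 3 trees catch fire, 4 burn out
  TTTFT
  ..F.F
  .....
  .....
  .....
  .....
Step 6: 2 trees catch fire, 3 burn out
  TTF.F
  .....
  .....
  .....
  .....
  .....

TTF.F
.....
.....
.....
.....
.....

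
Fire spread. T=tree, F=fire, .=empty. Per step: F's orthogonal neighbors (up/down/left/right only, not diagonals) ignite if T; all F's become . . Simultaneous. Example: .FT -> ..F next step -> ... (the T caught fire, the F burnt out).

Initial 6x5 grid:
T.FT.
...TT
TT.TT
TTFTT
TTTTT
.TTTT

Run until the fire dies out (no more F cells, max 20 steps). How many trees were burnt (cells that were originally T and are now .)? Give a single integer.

Step 1: +4 fires, +2 burnt (F count now 4)
Step 2: +8 fires, +4 burnt (F count now 8)
Step 3: +7 fires, +8 burnt (F count now 7)
Step 4: +1 fires, +7 burnt (F count now 1)
Step 5: +0 fires, +1 burnt (F count now 0)
Fire out after step 5
Initially T: 21, now '.': 29
Total burnt (originally-T cells now '.'): 20

Answer: 20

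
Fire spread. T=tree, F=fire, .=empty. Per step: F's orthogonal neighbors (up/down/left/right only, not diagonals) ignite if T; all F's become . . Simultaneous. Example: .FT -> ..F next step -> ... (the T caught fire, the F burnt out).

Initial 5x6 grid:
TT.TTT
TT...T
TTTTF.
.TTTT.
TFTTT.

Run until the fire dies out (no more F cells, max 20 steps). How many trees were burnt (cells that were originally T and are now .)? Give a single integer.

Step 1: +5 fires, +2 burnt (F count now 5)
Step 2: +6 fires, +5 burnt (F count now 6)
Step 3: +2 fires, +6 burnt (F count now 2)
Step 4: +2 fires, +2 burnt (F count now 2)
Step 5: +1 fires, +2 burnt (F count now 1)
Step 6: +0 fires, +1 burnt (F count now 0)
Fire out after step 6
Initially T: 20, now '.': 26
Total burnt (originally-T cells now '.'): 16

Answer: 16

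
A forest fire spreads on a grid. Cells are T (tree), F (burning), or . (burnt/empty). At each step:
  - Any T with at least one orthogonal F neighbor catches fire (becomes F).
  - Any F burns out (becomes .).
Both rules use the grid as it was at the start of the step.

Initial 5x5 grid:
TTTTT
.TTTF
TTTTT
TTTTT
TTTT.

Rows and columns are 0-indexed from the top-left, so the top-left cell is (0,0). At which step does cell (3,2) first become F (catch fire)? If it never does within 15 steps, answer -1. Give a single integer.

Step 1: cell (3,2)='T' (+3 fires, +1 burnt)
Step 2: cell (3,2)='T' (+4 fires, +3 burnt)
Step 3: cell (3,2)='T' (+4 fires, +4 burnt)
Step 4: cell (3,2)='F' (+4 fires, +4 burnt)
  -> target ignites at step 4
Step 5: cell (3,2)='.' (+4 fires, +4 burnt)
Step 6: cell (3,2)='.' (+2 fires, +4 burnt)
Step 7: cell (3,2)='.' (+1 fires, +2 burnt)
Step 8: cell (3,2)='.' (+0 fires, +1 burnt)
  fire out at step 8

4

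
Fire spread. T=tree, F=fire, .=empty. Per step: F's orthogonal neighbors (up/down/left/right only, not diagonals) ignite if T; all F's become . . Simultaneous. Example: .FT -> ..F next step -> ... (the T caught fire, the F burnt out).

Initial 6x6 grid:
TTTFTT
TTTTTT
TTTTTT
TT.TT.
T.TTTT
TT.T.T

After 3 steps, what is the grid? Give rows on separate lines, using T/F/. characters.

Step 1: 3 trees catch fire, 1 burn out
  TTF.FT
  TTTFTT
  TTTTTT
  TT.TT.
  T.TTTT
  TT.T.T
Step 2: 5 trees catch fire, 3 burn out
  TF...F
  TTF.FT
  TTTFTT
  TT.TT.
  T.TTTT
  TT.T.T
Step 3: 6 trees catch fire, 5 burn out
  F.....
  TF...F
  TTF.FT
  TT.FT.
  T.TTTT
  TT.T.T

F.....
TF...F
TTF.FT
TT.FT.
T.TTTT
TT.T.T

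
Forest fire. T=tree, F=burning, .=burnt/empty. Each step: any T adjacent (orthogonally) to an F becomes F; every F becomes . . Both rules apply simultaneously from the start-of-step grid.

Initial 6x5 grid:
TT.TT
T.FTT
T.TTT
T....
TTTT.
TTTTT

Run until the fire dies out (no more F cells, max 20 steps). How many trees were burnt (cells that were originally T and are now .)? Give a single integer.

Answer: 7

Derivation:
Step 1: +2 fires, +1 burnt (F count now 2)
Step 2: +3 fires, +2 burnt (F count now 3)
Step 3: +2 fires, +3 burnt (F count now 2)
Step 4: +0 fires, +2 burnt (F count now 0)
Fire out after step 4
Initially T: 21, now '.': 16
Total burnt (originally-T cells now '.'): 7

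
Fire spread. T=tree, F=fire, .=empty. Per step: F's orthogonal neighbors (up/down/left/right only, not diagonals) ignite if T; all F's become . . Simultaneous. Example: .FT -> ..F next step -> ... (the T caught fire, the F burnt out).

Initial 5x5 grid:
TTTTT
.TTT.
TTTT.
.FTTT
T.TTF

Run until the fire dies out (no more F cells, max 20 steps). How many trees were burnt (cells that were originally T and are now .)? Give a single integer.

Step 1: +4 fires, +2 burnt (F count now 4)
Step 2: +5 fires, +4 burnt (F count now 5)
Step 3: +3 fires, +5 burnt (F count now 3)
Step 4: +3 fires, +3 burnt (F count now 3)
Step 5: +1 fires, +3 burnt (F count now 1)
Step 6: +1 fires, +1 burnt (F count now 1)
Step 7: +0 fires, +1 burnt (F count now 0)
Fire out after step 7
Initially T: 18, now '.': 24
Total burnt (originally-T cells now '.'): 17

Answer: 17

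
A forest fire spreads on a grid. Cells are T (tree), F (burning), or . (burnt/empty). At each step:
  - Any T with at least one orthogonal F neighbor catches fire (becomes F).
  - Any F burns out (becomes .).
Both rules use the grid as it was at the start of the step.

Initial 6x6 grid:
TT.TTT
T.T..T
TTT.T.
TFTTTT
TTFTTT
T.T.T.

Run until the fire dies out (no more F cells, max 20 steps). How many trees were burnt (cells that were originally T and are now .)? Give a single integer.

Step 1: +6 fires, +2 burnt (F count now 6)
Step 2: +5 fires, +6 burnt (F count now 5)
Step 3: +6 fires, +5 burnt (F count now 6)
Step 4: +3 fires, +6 burnt (F count now 3)
Step 5: +1 fires, +3 burnt (F count now 1)
Step 6: +0 fires, +1 burnt (F count now 0)
Fire out after step 6
Initially T: 25, now '.': 32
Total burnt (originally-T cells now '.'): 21

Answer: 21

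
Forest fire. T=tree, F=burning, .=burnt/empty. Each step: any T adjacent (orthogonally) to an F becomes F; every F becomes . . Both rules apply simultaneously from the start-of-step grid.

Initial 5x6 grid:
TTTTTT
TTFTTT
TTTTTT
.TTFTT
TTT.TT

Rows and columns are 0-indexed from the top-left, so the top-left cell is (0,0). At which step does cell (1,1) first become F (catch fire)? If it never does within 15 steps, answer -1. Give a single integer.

Step 1: cell (1,1)='F' (+7 fires, +2 burnt)
  -> target ignites at step 1
Step 2: cell (1,1)='.' (+10 fires, +7 burnt)
Step 3: cell (1,1)='.' (+7 fires, +10 burnt)
Step 4: cell (1,1)='.' (+2 fires, +7 burnt)
Step 5: cell (1,1)='.' (+0 fires, +2 burnt)
  fire out at step 5

1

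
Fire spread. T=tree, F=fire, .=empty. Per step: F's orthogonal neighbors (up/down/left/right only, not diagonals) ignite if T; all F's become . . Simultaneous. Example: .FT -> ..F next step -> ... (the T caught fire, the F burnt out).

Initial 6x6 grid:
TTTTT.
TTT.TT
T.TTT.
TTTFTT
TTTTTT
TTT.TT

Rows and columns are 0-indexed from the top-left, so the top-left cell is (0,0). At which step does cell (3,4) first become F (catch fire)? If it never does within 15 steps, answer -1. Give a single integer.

Step 1: cell (3,4)='F' (+4 fires, +1 burnt)
  -> target ignites at step 1
Step 2: cell (3,4)='.' (+6 fires, +4 burnt)
Step 3: cell (3,4)='.' (+7 fires, +6 burnt)
Step 4: cell (3,4)='.' (+8 fires, +7 burnt)
Step 5: cell (3,4)='.' (+4 fires, +8 burnt)
Step 6: cell (3,4)='.' (+1 fires, +4 burnt)
Step 7: cell (3,4)='.' (+0 fires, +1 burnt)
  fire out at step 7

1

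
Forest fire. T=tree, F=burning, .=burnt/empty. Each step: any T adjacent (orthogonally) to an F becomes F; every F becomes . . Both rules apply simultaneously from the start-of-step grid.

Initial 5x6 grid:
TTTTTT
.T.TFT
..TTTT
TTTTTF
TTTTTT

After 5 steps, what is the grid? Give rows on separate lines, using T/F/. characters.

Step 1: 7 trees catch fire, 2 burn out
  TTTTFT
  .T.F.F
  ..TTFF
  TTTTF.
  TTTTTF
Step 2: 5 trees catch fire, 7 burn out
  TTTF.F
  .T....
  ..TF..
  TTTF..
  TTTTF.
Step 3: 4 trees catch fire, 5 burn out
  TTF...
  .T....
  ..F...
  TTF...
  TTTF..
Step 4: 3 trees catch fire, 4 burn out
  TF....
  .T....
  ......
  TF....
  TTF...
Step 5: 4 trees catch fire, 3 burn out
  F.....
  .F....
  ......
  F.....
  TF....

F.....
.F....
......
F.....
TF....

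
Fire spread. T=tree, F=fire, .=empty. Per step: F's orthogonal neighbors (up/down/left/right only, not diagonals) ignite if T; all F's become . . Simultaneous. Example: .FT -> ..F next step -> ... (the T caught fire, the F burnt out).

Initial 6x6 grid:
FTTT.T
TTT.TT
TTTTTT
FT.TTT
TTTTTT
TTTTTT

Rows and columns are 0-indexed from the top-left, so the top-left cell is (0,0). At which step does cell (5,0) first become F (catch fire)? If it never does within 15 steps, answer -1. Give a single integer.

Step 1: cell (5,0)='T' (+5 fires, +2 burnt)
Step 2: cell (5,0)='F' (+5 fires, +5 burnt)
  -> target ignites at step 2
Step 3: cell (5,0)='.' (+5 fires, +5 burnt)
Step 4: cell (5,0)='.' (+3 fires, +5 burnt)
Step 5: cell (5,0)='.' (+4 fires, +3 burnt)
Step 6: cell (5,0)='.' (+5 fires, +4 burnt)
Step 7: cell (5,0)='.' (+3 fires, +5 burnt)
Step 8: cell (5,0)='.' (+1 fires, +3 burnt)
Step 9: cell (5,0)='.' (+0 fires, +1 burnt)
  fire out at step 9

2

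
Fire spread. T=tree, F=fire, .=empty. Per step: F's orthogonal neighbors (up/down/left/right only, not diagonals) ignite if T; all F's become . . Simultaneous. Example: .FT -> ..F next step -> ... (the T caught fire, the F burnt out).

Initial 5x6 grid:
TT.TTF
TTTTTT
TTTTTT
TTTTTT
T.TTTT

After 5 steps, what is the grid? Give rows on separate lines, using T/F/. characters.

Step 1: 2 trees catch fire, 1 burn out
  TT.TF.
  TTTTTF
  TTTTTT
  TTTTTT
  T.TTTT
Step 2: 3 trees catch fire, 2 burn out
  TT.F..
  TTTTF.
  TTTTTF
  TTTTTT
  T.TTTT
Step 3: 3 trees catch fire, 3 burn out
  TT....
  TTTF..
  TTTTF.
  TTTTTF
  T.TTTT
Step 4: 4 trees catch fire, 3 burn out
  TT....
  TTF...
  TTTF..
  TTTTF.
  T.TTTF
Step 5: 4 trees catch fire, 4 burn out
  TT....
  TF....
  TTF...
  TTTF..
  T.TTF.

TT....
TF....
TTF...
TTTF..
T.TTF.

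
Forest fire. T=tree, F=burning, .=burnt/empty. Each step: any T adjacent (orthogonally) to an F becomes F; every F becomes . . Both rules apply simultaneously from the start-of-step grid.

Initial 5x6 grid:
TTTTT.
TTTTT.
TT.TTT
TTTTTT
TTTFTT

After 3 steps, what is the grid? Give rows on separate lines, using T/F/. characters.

Step 1: 3 trees catch fire, 1 burn out
  TTTTT.
  TTTTT.
  TT.TTT
  TTTFTT
  TTF.FT
Step 2: 5 trees catch fire, 3 burn out
  TTTTT.
  TTTTT.
  TT.FTT
  TTF.FT
  TF...F
Step 3: 5 trees catch fire, 5 burn out
  TTTTT.
  TTTFT.
  TT..FT
  TF...F
  F.....

TTTTT.
TTTFT.
TT..FT
TF...F
F.....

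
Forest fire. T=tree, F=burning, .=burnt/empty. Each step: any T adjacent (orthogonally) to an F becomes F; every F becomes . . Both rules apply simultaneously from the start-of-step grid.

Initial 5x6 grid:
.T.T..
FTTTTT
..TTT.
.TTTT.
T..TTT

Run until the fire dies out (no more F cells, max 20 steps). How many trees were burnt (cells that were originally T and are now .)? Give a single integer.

Step 1: +1 fires, +1 burnt (F count now 1)
Step 2: +2 fires, +1 burnt (F count now 2)
Step 3: +2 fires, +2 burnt (F count now 2)
Step 4: +4 fires, +2 burnt (F count now 4)
Step 5: +4 fires, +4 burnt (F count now 4)
Step 6: +2 fires, +4 burnt (F count now 2)
Step 7: +1 fires, +2 burnt (F count now 1)
Step 8: +1 fires, +1 burnt (F count now 1)
Step 9: +0 fires, +1 burnt (F count now 0)
Fire out after step 9
Initially T: 18, now '.': 29
Total burnt (originally-T cells now '.'): 17

Answer: 17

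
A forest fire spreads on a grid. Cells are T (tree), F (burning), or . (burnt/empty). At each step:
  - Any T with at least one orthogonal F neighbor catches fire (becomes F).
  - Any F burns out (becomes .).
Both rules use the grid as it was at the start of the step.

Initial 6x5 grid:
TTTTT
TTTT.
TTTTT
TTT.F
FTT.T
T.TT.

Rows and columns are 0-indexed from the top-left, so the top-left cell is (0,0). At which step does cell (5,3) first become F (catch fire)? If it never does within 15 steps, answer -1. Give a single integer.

Step 1: cell (5,3)='T' (+5 fires, +2 burnt)
Step 2: cell (5,3)='T' (+4 fires, +5 burnt)
Step 3: cell (5,3)='T' (+6 fires, +4 burnt)
Step 4: cell (5,3)='F' (+5 fires, +6 burnt)
  -> target ignites at step 4
Step 5: cell (5,3)='.' (+3 fires, +5 burnt)
Step 6: cell (5,3)='.' (+0 fires, +3 burnt)
  fire out at step 6

4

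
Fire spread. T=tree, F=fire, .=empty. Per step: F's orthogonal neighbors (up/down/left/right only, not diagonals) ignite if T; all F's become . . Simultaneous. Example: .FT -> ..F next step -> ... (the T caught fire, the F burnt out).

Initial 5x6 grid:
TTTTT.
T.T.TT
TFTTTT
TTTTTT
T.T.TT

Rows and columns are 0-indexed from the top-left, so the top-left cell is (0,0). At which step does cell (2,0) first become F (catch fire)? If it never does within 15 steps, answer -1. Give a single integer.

Step 1: cell (2,0)='F' (+3 fires, +1 burnt)
  -> target ignites at step 1
Step 2: cell (2,0)='.' (+5 fires, +3 burnt)
Step 3: cell (2,0)='.' (+6 fires, +5 burnt)
Step 4: cell (2,0)='.' (+5 fires, +6 burnt)
Step 5: cell (2,0)='.' (+4 fires, +5 burnt)
Step 6: cell (2,0)='.' (+1 fires, +4 burnt)
Step 7: cell (2,0)='.' (+0 fires, +1 burnt)
  fire out at step 7

1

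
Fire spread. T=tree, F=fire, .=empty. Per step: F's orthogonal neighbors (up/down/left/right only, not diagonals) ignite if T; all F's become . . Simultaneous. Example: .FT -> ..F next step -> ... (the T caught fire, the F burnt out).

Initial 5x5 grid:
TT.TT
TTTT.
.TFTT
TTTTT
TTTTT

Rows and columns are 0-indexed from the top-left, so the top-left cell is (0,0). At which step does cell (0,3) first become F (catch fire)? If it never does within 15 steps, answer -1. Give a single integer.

Step 1: cell (0,3)='T' (+4 fires, +1 burnt)
Step 2: cell (0,3)='T' (+6 fires, +4 burnt)
Step 3: cell (0,3)='F' (+7 fires, +6 burnt)
  -> target ignites at step 3
Step 4: cell (0,3)='.' (+4 fires, +7 burnt)
Step 5: cell (0,3)='.' (+0 fires, +4 burnt)
  fire out at step 5

3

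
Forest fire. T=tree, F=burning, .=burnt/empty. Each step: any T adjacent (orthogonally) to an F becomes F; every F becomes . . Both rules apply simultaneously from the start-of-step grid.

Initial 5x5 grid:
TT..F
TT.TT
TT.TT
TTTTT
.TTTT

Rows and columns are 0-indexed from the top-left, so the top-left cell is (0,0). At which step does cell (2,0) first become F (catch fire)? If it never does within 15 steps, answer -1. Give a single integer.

Step 1: cell (2,0)='T' (+1 fires, +1 burnt)
Step 2: cell (2,0)='T' (+2 fires, +1 burnt)
Step 3: cell (2,0)='T' (+2 fires, +2 burnt)
Step 4: cell (2,0)='T' (+2 fires, +2 burnt)
Step 5: cell (2,0)='T' (+2 fires, +2 burnt)
Step 6: cell (2,0)='T' (+2 fires, +2 burnt)
Step 7: cell (2,0)='T' (+3 fires, +2 burnt)
Step 8: cell (2,0)='F' (+2 fires, +3 burnt)
  -> target ignites at step 8
Step 9: cell (2,0)='.' (+2 fires, +2 burnt)
Step 10: cell (2,0)='.' (+1 fires, +2 burnt)
Step 11: cell (2,0)='.' (+0 fires, +1 burnt)
  fire out at step 11

8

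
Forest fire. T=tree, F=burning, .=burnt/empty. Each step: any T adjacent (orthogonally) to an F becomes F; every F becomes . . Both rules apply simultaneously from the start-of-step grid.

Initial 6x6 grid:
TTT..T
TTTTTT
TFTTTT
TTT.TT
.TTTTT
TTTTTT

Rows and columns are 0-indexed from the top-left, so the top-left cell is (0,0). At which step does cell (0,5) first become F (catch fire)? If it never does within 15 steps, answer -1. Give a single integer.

Step 1: cell (0,5)='T' (+4 fires, +1 burnt)
Step 2: cell (0,5)='T' (+7 fires, +4 burnt)
Step 3: cell (0,5)='T' (+6 fires, +7 burnt)
Step 4: cell (0,5)='T' (+6 fires, +6 burnt)
Step 5: cell (0,5)='T' (+4 fires, +6 burnt)
Step 6: cell (0,5)='F' (+3 fires, +4 burnt)
  -> target ignites at step 6
Step 7: cell (0,5)='.' (+1 fires, +3 burnt)
Step 8: cell (0,5)='.' (+0 fires, +1 burnt)
  fire out at step 8

6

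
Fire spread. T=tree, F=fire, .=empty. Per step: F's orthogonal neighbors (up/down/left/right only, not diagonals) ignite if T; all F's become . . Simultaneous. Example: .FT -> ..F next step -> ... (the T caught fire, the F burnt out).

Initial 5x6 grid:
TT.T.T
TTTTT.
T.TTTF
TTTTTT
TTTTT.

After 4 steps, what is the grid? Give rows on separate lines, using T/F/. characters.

Step 1: 2 trees catch fire, 1 burn out
  TT.T.T
  TTTTT.
  T.TTF.
  TTTTTF
  TTTTT.
Step 2: 3 trees catch fire, 2 burn out
  TT.T.T
  TTTTF.
  T.TF..
  TTTTF.
  TTTTT.
Step 3: 4 trees catch fire, 3 burn out
  TT.T.T
  TTTF..
  T.F...
  TTTF..
  TTTTF.
Step 4: 4 trees catch fire, 4 burn out
  TT.F.T
  TTF...
  T.....
  TTF...
  TTTF..

TT.F.T
TTF...
T.....
TTF...
TTTF..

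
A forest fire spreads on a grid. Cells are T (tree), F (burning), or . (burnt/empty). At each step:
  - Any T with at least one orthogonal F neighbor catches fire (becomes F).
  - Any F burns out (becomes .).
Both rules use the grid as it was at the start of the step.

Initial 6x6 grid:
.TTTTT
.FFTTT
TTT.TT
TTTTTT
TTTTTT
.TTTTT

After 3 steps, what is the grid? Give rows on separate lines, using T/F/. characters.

Step 1: 5 trees catch fire, 2 burn out
  .FFTTT
  ...FTT
  TFF.TT
  TTTTTT
  TTTTTT
  .TTTTT
Step 2: 5 trees catch fire, 5 burn out
  ...FTT
  ....FT
  F...TT
  TFFTTT
  TTTTTT
  .TTTTT
Step 3: 7 trees catch fire, 5 burn out
  ....FT
  .....F
  ....FT
  F..FTT
  TFFTTT
  .TTTTT

....FT
.....F
....FT
F..FTT
TFFTTT
.TTTTT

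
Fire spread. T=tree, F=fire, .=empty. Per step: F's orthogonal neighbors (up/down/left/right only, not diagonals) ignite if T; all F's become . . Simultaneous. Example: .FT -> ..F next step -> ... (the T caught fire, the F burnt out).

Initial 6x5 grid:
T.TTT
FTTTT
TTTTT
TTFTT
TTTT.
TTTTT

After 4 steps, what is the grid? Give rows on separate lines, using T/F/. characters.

Step 1: 7 trees catch fire, 2 burn out
  F.TTT
  .FTTT
  FTFTT
  TF.FT
  TTFT.
  TTTTT
Step 2: 8 trees catch fire, 7 burn out
  ..TTT
  ..FTT
  .F.FT
  F...F
  TF.F.
  TTFTT
Step 3: 6 trees catch fire, 8 burn out
  ..FTT
  ...FT
  ....F
  .....
  F....
  TF.FT
Step 4: 4 trees catch fire, 6 burn out
  ...FT
  ....F
  .....
  .....
  .....
  F...F

...FT
....F
.....
.....
.....
F...F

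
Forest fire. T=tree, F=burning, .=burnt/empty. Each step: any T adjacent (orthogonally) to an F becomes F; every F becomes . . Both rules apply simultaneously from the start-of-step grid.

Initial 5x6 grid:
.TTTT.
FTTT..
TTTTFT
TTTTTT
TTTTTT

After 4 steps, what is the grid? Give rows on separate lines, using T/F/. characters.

Step 1: 5 trees catch fire, 2 burn out
  .TTTT.
  .FTT..
  FTTF.F
  TTTTFT
  TTTTTT
Step 2: 9 trees catch fire, 5 burn out
  .FTTT.
  ..FF..
  .FF...
  FTTF.F
  TTTTFT
Step 3: 7 trees catch fire, 9 burn out
  ..FFT.
  ......
  ......
  .FF...
  FTTF.F
Step 4: 3 trees catch fire, 7 burn out
  ....F.
  ......
  ......
  ......
  .FF...

....F.
......
......
......
.FF...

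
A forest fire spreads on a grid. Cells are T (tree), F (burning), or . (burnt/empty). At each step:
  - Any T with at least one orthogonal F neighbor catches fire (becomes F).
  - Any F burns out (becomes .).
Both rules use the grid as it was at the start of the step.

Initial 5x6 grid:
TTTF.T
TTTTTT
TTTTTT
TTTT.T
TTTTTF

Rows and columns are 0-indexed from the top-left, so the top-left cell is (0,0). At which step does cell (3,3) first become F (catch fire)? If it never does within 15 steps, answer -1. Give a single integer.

Step 1: cell (3,3)='T' (+4 fires, +2 burnt)
Step 2: cell (3,3)='T' (+6 fires, +4 burnt)
Step 3: cell (3,3)='F' (+7 fires, +6 burnt)
  -> target ignites at step 3
Step 4: cell (3,3)='.' (+5 fires, +7 burnt)
Step 5: cell (3,3)='.' (+3 fires, +5 burnt)
Step 6: cell (3,3)='.' (+1 fires, +3 burnt)
Step 7: cell (3,3)='.' (+0 fires, +1 burnt)
  fire out at step 7

3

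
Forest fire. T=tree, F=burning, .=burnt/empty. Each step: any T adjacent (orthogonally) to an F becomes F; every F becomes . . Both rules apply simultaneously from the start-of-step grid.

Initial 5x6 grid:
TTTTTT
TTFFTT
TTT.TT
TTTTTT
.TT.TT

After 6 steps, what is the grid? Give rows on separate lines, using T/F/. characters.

Step 1: 5 trees catch fire, 2 burn out
  TTFFTT
  TF..FT
  TTF.TT
  TTTTTT
  .TT.TT
Step 2: 7 trees catch fire, 5 burn out
  TF..FT
  F....F
  TF..FT
  TTFTTT
  .TT.TT
Step 3: 8 trees catch fire, 7 burn out
  F....F
  ......
  F....F
  TF.FFT
  .TF.TT
Step 4: 4 trees catch fire, 8 burn out
  ......
  ......
  ......
  F....F
  .F..FT
Step 5: 1 trees catch fire, 4 burn out
  ......
  ......
  ......
  ......
  .....F
Step 6: 0 trees catch fire, 1 burn out
  ......
  ......
  ......
  ......
  ......

......
......
......
......
......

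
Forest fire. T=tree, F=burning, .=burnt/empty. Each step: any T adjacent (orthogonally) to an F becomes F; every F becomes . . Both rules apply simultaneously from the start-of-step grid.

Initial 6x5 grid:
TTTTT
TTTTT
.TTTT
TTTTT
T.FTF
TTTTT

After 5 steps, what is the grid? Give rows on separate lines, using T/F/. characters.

Step 1: 5 trees catch fire, 2 burn out
  TTTTT
  TTTTT
  .TTTT
  TTFTF
  T..F.
  TTFTF
Step 2: 6 trees catch fire, 5 burn out
  TTTTT
  TTTTT
  .TFTF
  TF.F.
  T....
  TF.F.
Step 3: 6 trees catch fire, 6 burn out
  TTTTT
  TTFTF
  .F.F.
  F....
  T....
  F....
Step 4: 5 trees catch fire, 6 burn out
  TTFTF
  TF.F.
  .....
  .....
  F....
  .....
Step 5: 3 trees catch fire, 5 burn out
  TF.F.
  F....
  .....
  .....
  .....
  .....

TF.F.
F....
.....
.....
.....
.....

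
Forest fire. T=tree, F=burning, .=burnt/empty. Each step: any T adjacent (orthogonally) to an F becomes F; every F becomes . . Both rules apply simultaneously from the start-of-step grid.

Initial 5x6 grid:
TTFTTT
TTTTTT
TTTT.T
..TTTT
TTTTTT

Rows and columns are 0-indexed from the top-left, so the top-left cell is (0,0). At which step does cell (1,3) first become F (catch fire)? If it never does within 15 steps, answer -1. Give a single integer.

Step 1: cell (1,3)='T' (+3 fires, +1 burnt)
Step 2: cell (1,3)='F' (+5 fires, +3 burnt)
  -> target ignites at step 2
Step 3: cell (1,3)='.' (+6 fires, +5 burnt)
Step 4: cell (1,3)='.' (+4 fires, +6 burnt)
Step 5: cell (1,3)='.' (+4 fires, +4 burnt)
Step 6: cell (1,3)='.' (+3 fires, +4 burnt)
Step 7: cell (1,3)='.' (+1 fires, +3 burnt)
Step 8: cell (1,3)='.' (+0 fires, +1 burnt)
  fire out at step 8

2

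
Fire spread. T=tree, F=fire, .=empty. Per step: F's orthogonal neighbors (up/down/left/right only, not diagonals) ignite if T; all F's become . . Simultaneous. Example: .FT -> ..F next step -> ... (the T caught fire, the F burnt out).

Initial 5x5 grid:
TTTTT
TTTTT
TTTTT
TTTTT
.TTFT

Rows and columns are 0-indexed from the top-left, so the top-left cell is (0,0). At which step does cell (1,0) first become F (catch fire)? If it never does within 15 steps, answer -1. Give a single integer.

Step 1: cell (1,0)='T' (+3 fires, +1 burnt)
Step 2: cell (1,0)='T' (+4 fires, +3 burnt)
Step 3: cell (1,0)='T' (+4 fires, +4 burnt)
Step 4: cell (1,0)='T' (+5 fires, +4 burnt)
Step 5: cell (1,0)='T' (+4 fires, +5 burnt)
Step 6: cell (1,0)='F' (+2 fires, +4 burnt)
  -> target ignites at step 6
Step 7: cell (1,0)='.' (+1 fires, +2 burnt)
Step 8: cell (1,0)='.' (+0 fires, +1 burnt)
  fire out at step 8

6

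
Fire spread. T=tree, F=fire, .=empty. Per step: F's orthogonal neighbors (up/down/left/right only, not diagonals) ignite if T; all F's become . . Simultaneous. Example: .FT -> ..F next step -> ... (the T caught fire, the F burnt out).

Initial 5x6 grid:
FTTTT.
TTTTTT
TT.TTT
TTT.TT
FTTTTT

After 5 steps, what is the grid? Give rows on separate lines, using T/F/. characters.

Step 1: 4 trees catch fire, 2 burn out
  .FTTT.
  FTTTTT
  TT.TTT
  FTT.TT
  .FTTTT
Step 2: 5 trees catch fire, 4 burn out
  ..FTT.
  .FTTTT
  FT.TTT
  .FT.TT
  ..FTTT
Step 3: 5 trees catch fire, 5 burn out
  ...FT.
  ..FTTT
  .F.TTT
  ..F.TT
  ...FTT
Step 4: 3 trees catch fire, 5 burn out
  ....F.
  ...FTT
  ...TTT
  ....TT
  ....FT
Step 5: 4 trees catch fire, 3 burn out
  ......
  ....FT
  ...FTT
  ....FT
  .....F

......
....FT
...FTT
....FT
.....F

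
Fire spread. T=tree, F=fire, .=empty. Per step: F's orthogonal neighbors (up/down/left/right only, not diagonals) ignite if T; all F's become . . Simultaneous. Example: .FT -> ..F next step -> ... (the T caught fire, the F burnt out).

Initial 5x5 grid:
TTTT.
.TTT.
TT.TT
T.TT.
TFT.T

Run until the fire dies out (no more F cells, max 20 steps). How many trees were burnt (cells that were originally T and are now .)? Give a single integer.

Answer: 16

Derivation:
Step 1: +2 fires, +1 burnt (F count now 2)
Step 2: +2 fires, +2 burnt (F count now 2)
Step 3: +2 fires, +2 burnt (F count now 2)
Step 4: +2 fires, +2 burnt (F count now 2)
Step 5: +3 fires, +2 burnt (F count now 3)
Step 6: +3 fires, +3 burnt (F count now 3)
Step 7: +2 fires, +3 burnt (F count now 2)
Step 8: +0 fires, +2 burnt (F count now 0)
Fire out after step 8
Initially T: 17, now '.': 24
Total burnt (originally-T cells now '.'): 16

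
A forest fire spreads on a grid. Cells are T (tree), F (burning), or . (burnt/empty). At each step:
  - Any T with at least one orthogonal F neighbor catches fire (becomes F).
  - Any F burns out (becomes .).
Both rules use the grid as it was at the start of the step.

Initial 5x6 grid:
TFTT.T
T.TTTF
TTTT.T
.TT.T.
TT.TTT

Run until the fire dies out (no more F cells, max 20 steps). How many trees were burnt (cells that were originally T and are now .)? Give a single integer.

Step 1: +5 fires, +2 burnt (F count now 5)
Step 2: +4 fires, +5 burnt (F count now 4)
Step 3: +3 fires, +4 burnt (F count now 3)
Step 4: +2 fires, +3 burnt (F count now 2)
Step 5: +1 fires, +2 burnt (F count now 1)
Step 6: +1 fires, +1 burnt (F count now 1)
Step 7: +1 fires, +1 burnt (F count now 1)
Step 8: +0 fires, +1 burnt (F count now 0)
Fire out after step 8
Initially T: 21, now '.': 26
Total burnt (originally-T cells now '.'): 17

Answer: 17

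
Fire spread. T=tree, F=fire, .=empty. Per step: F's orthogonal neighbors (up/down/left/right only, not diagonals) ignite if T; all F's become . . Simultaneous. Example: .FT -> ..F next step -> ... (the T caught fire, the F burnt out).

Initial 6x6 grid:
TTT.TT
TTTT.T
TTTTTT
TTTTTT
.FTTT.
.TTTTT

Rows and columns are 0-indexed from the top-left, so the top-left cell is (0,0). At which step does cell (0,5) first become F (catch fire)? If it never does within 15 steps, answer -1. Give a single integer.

Step 1: cell (0,5)='T' (+3 fires, +1 burnt)
Step 2: cell (0,5)='T' (+5 fires, +3 burnt)
Step 3: cell (0,5)='T' (+6 fires, +5 burnt)
Step 4: cell (0,5)='T' (+6 fires, +6 burnt)
Step 5: cell (0,5)='T' (+6 fires, +6 burnt)
Step 6: cell (0,5)='T' (+1 fires, +6 burnt)
Step 7: cell (0,5)='T' (+1 fires, +1 burnt)
Step 8: cell (0,5)='F' (+1 fires, +1 burnt)
  -> target ignites at step 8
Step 9: cell (0,5)='.' (+1 fires, +1 burnt)
Step 10: cell (0,5)='.' (+0 fires, +1 burnt)
  fire out at step 10

8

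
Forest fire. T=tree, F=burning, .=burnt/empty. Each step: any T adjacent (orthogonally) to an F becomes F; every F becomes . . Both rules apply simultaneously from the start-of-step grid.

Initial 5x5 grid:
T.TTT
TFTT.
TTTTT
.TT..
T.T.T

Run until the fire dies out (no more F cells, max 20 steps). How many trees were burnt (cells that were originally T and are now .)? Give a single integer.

Answer: 15

Derivation:
Step 1: +3 fires, +1 burnt (F count now 3)
Step 2: +6 fires, +3 burnt (F count now 6)
Step 3: +3 fires, +6 burnt (F count now 3)
Step 4: +3 fires, +3 burnt (F count now 3)
Step 5: +0 fires, +3 burnt (F count now 0)
Fire out after step 5
Initially T: 17, now '.': 23
Total burnt (originally-T cells now '.'): 15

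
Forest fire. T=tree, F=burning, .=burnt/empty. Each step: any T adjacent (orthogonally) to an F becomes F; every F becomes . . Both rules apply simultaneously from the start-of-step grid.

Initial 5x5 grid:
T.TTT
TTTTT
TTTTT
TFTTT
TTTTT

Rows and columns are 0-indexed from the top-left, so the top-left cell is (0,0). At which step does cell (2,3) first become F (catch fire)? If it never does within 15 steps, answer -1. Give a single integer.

Step 1: cell (2,3)='T' (+4 fires, +1 burnt)
Step 2: cell (2,3)='T' (+6 fires, +4 burnt)
Step 3: cell (2,3)='F' (+5 fires, +6 burnt)
  -> target ignites at step 3
Step 4: cell (2,3)='.' (+5 fires, +5 burnt)
Step 5: cell (2,3)='.' (+2 fires, +5 burnt)
Step 6: cell (2,3)='.' (+1 fires, +2 burnt)
Step 7: cell (2,3)='.' (+0 fires, +1 burnt)
  fire out at step 7

3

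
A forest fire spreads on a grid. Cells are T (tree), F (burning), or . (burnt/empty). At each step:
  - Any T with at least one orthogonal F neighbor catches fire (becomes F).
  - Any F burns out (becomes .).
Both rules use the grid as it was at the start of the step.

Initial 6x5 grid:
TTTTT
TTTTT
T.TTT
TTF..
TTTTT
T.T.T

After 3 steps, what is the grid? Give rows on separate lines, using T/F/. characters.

Step 1: 3 trees catch fire, 1 burn out
  TTTTT
  TTTTT
  T.FTT
  TF...
  TTFTT
  T.T.T
Step 2: 6 trees catch fire, 3 burn out
  TTTTT
  TTFTT
  T..FT
  F....
  TF.FT
  T.F.T
Step 3: 7 trees catch fire, 6 burn out
  TTFTT
  TF.FT
  F...F
  .....
  F...F
  T...T

TTFTT
TF.FT
F...F
.....
F...F
T...T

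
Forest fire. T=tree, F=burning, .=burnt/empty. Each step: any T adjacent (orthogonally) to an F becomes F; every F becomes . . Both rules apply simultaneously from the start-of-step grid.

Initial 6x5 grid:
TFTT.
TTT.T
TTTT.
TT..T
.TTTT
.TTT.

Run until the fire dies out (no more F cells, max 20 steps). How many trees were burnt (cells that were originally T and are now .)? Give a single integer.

Answer: 20

Derivation:
Step 1: +3 fires, +1 burnt (F count now 3)
Step 2: +4 fires, +3 burnt (F count now 4)
Step 3: +3 fires, +4 burnt (F count now 3)
Step 4: +3 fires, +3 burnt (F count now 3)
Step 5: +2 fires, +3 burnt (F count now 2)
Step 6: +2 fires, +2 burnt (F count now 2)
Step 7: +2 fires, +2 burnt (F count now 2)
Step 8: +1 fires, +2 burnt (F count now 1)
Step 9: +0 fires, +1 burnt (F count now 0)
Fire out after step 9
Initially T: 21, now '.': 29
Total burnt (originally-T cells now '.'): 20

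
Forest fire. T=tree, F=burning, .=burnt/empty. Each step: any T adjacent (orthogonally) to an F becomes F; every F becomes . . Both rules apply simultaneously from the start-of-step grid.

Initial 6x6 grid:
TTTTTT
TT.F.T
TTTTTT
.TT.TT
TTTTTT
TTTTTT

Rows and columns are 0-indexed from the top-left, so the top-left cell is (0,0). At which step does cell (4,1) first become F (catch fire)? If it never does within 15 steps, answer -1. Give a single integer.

Step 1: cell (4,1)='T' (+2 fires, +1 burnt)
Step 2: cell (4,1)='T' (+4 fires, +2 burnt)
Step 3: cell (4,1)='T' (+6 fires, +4 burnt)
Step 4: cell (4,1)='T' (+8 fires, +6 burnt)
Step 5: cell (4,1)='F' (+6 fires, +8 burnt)
  -> target ignites at step 5
Step 6: cell (4,1)='.' (+4 fires, +6 burnt)
Step 7: cell (4,1)='.' (+1 fires, +4 burnt)
Step 8: cell (4,1)='.' (+0 fires, +1 burnt)
  fire out at step 8

5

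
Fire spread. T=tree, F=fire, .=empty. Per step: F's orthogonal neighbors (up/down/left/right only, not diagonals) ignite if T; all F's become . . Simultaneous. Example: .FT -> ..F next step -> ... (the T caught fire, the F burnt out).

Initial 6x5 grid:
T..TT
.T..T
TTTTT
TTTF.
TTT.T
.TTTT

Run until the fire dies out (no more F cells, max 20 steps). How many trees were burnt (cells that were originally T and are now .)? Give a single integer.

Step 1: +2 fires, +1 burnt (F count now 2)
Step 2: +4 fires, +2 burnt (F count now 4)
Step 3: +5 fires, +4 burnt (F count now 5)
Step 4: +6 fires, +5 burnt (F count now 6)
Step 5: +2 fires, +6 burnt (F count now 2)
Step 6: +1 fires, +2 burnt (F count now 1)
Step 7: +0 fires, +1 burnt (F count now 0)
Fire out after step 7
Initially T: 21, now '.': 29
Total burnt (originally-T cells now '.'): 20

Answer: 20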